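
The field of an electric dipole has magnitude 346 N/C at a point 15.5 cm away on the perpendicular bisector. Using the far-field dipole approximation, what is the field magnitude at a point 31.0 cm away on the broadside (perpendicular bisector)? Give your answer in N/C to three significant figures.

Dipole fields scale as 1/r³ in the far field; the geometry is the same at both points.
E₂ = E₁ · (r₁/r₂)³ = 346 · (15.5/31.0)³.
(r₁/r₂)³ = (0.5)³ = 0.125.
E₂ ≈ 43.25 N/C.

E ≈ 43.2 N/C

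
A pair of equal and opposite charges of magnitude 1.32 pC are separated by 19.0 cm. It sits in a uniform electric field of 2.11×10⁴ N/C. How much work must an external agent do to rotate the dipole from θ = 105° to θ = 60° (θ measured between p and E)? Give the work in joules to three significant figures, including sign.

Dipole moment p = qd = (1.32×10⁻¹² C)(0.190 m) = 2.508×10⁻¹³ C·m.
W_ext = ΔU = U(θ₂) − U(θ₁) = −pE cosθ₂ − (−pE cosθ₁) = pE(cosθ₁ − cosθ₂).
W = (2.508×10⁻¹³)(2.11×10⁴)·(cos105° − cos60°) = (5.292×10⁻⁹)·(-0.7588) = -4.016×10⁻⁹ J.

W ≈ -4.02×10⁻⁹ J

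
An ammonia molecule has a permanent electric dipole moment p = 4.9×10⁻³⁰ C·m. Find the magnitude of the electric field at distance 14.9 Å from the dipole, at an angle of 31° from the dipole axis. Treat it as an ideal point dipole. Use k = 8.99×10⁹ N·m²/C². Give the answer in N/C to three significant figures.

At angle θ the dipole field magnitude is E = (kp/r³)·√(1 + 3cos²θ).
kp/r³ = (8.99×10⁹)(4.90×10⁻³⁰) / (1.49×10⁻⁹)³ = 1.332×10⁷ N/C.
√(1 + 3cos²31°) = √(1 + 3·0.7347) = √3.2042 ≈ 1.7900.
E ≈ 1.332×10⁷ × 1.790 = 2.384×10⁷ N/C.

E ≈ 2.38×10⁷ N/C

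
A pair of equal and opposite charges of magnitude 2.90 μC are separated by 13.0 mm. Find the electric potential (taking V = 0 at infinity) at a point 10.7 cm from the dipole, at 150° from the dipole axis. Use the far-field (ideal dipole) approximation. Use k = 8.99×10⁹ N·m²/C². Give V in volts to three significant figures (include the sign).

Dipole moment p = qd = (2.90×10⁻⁶ C)(0.0130 m) = 3.77×10⁻⁸ C·m.
The dipole potential is V = kp cosθ / r².
V = (8.99×10⁹)(3.77×10⁻⁸)·cos150° / (0.107)² = -2.564×10⁴ V.

V ≈ -2.56×10⁴ V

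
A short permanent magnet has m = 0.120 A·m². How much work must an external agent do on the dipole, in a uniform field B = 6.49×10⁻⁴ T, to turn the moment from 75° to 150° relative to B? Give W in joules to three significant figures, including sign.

W ≈ 8.76×10⁻⁵ J

W_ext = ΔU = −mB cosθ₂ + mB cosθ₁ = mB(cosθ₁ − cosθ₂).
W = (0.120)(6.49×10⁻⁴)·(cos75° − cos150°) = (7.788×10⁻⁵)·(+1.1248) = 8.760×10⁻⁵ J.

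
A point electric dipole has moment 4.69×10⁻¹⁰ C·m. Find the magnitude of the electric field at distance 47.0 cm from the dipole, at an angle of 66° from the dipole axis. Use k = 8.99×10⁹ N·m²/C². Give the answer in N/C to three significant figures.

E ≈ 49.7 N/C

At angle θ the dipole field magnitude is E = (kp/r³)·√(1 + 3cos²θ).
kp/r³ = (8.99×10⁹)(4.69×10⁻¹⁰) / (0.470)³ = 40.61 N/C.
√(1 + 3cos²66°) = √(1 + 3·0.1654) = √1.4963 ≈ 1.2232.
E ≈ 40.61 × 1.223 = 49.68 N/C.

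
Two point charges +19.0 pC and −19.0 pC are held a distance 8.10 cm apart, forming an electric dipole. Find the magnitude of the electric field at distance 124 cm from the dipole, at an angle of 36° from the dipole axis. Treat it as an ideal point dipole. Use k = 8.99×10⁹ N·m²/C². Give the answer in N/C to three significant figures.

E ≈ 0.0125 N/C

Dipole moment p = qd = (1.90×10⁻¹¹ C)(0.0810 m) = 1.539×10⁻¹² C·m.
At angle θ the dipole field magnitude is E = (kp/r³)·√(1 + 3cos²θ).
kp/r³ = (8.99×10⁹)(1.539×10⁻¹²) / (1.24)³ = 0.007257 N/C.
√(1 + 3cos²36°) = √(1 + 3·0.6545) = √2.9635 ≈ 1.7215.
E ≈ 0.007257 × 1.721 = 0.01249 N/C.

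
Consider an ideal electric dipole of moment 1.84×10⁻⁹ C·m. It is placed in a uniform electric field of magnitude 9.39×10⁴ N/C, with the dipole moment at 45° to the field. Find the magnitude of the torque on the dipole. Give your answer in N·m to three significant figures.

τ ≈ 1.22×10⁻⁴ N·m

Torque on an electric dipole: τ = pE sinθ.
τ = (1.84×10⁻⁹)(9.39×10⁴)·sin45° = 1.222×10⁻⁴ N·m.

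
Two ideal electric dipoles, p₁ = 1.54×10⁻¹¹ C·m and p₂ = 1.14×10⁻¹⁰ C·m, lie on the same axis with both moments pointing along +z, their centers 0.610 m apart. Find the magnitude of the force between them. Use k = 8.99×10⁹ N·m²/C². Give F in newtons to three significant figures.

On-axis field of dipole 1 at distance r: E = 2kp₁/r³. Force on dipole 2 is F = p₂·dE/dr (gradient along axis).
dE/dr = −6kp₁/r⁴, so |F| = 6kp₁p₂/r⁴ (attractive for aligned moments).
F = 6(8.99×10⁹)(1.54×10⁻¹¹)(1.14×10⁻¹⁰)/(0.610)⁴ = 6.839×10⁻¹⁰ N.

F ≈ 6.84×10⁻¹⁰ N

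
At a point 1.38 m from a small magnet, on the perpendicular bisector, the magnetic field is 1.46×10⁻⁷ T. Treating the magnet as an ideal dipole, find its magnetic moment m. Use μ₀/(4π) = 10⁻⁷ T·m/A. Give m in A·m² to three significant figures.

m ≈ 3.84 A·m²

In the equatorial plane B = (μ₀/4π)·m/r³, so m = Br³·4π/(μ₀).
m = (1.46×10⁻⁷)·(1.38)³ / (10⁻⁷) = 3.837 A·m².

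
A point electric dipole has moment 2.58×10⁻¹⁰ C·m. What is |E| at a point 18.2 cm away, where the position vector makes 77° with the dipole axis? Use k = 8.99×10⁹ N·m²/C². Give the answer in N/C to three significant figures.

E ≈ 413 N/C

At angle θ the dipole field magnitude is E = (kp/r³)·√(1 + 3cos²θ).
kp/r³ = (8.99×10⁹)(2.58×10⁻¹⁰) / (0.182)³ = 384.7 N/C.
√(1 + 3cos²77°) = √(1 + 3·0.0506) = √1.1518 ≈ 1.0732.
E ≈ 384.7 × 1.073 = 412.9 N/C.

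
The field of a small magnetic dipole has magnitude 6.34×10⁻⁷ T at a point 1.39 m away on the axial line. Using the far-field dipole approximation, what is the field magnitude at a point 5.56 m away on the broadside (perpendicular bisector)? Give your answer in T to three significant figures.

Dipole fields scale as 1/r³ in the far field.
The axial field is twice the equatorial field at the same r, so the geometry factor is 1/2.
B₂ = B₁ · (1/2) · (r₁/r₂)³ = 6.34×10⁻⁷ · 0.5 · (1.39/5.56)³.
(r₁/r₂)³ = (0.25)³ = 0.01562.
B₂ ≈ 4.953×10⁻⁹ T.

B ≈ 4.95×10⁻⁹ T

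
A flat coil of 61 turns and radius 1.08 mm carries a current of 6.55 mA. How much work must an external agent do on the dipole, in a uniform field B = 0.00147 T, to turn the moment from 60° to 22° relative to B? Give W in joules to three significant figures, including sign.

m = NIA = NIπa² = 61·(0.00655)·π·(0.00108)² = 1.464×10⁻⁶ A·m².
W_ext = ΔU = −mB cosθ₂ + mB cosθ₁ = mB(cosθ₁ − cosθ₂).
W = (1.464×10⁻⁶)(0.00147)·(cos60° − cos22°) = (2.152×10⁻⁹)·(-0.4272) = -9.193×10⁻¹⁰ J.

W ≈ -9.19×10⁻¹⁰ J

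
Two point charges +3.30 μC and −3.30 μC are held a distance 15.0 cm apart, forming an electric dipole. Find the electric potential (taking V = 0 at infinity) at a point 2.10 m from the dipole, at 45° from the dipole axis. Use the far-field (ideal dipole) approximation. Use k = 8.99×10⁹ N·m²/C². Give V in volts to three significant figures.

V ≈ 714 V

Dipole moment p = qd = (3.30×10⁻⁶ C)(0.150 m) = 4.95×10⁻⁷ C·m.
The dipole potential is V = kp cosθ / r².
V = (8.99×10⁹)(4.95×10⁻⁷)·cos45° / (2.10)² = 713.5 V.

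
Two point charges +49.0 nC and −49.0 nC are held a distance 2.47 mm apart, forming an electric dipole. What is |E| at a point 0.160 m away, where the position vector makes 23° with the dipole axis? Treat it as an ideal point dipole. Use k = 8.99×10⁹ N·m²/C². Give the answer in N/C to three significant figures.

Dipole moment p = qd = (4.90×10⁻⁸ C)(0.00247 m) = 1.21×10⁻¹⁰ C·m.
At angle θ the dipole field magnitude is E = (kp/r³)·√(1 + 3cos²θ).
kp/r³ = (8.99×10⁹)(1.21×10⁻¹⁰) / (0.160)³ = 265.6 N/C.
√(1 + 3cos²23°) = √(1 + 3·0.8473) = √3.5420 ≈ 1.8820.
E ≈ 265.6 × 1.882 = 499.8 N/C.

E ≈ 500 N/C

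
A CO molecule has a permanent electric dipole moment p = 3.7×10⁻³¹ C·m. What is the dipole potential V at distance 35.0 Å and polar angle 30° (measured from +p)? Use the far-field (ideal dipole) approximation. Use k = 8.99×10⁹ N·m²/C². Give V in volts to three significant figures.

The dipole potential is V = kp cosθ / r².
V = (8.99×10⁹)(3.70×10⁻³¹)·cos30° / (3.50×10⁻⁹)² = 2.352×10⁻⁴ V.

V ≈ 2.35×10⁻⁴ V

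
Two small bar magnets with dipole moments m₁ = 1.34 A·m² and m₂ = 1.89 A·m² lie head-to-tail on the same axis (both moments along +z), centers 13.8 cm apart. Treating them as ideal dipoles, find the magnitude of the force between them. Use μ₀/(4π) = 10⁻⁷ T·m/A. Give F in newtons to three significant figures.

F ≈ 0.00419 N

On-axis B of dipole 1: B = (μ₀/4π)·2m₁/r³. Force on dipole 2: F = m₂·dB/dr.
dB/dr = −(μ₀/4π)·6m₁/r⁴, so |F| = (μ₀/4π)·6m₁m₂/r⁴.
F = 6(10⁻⁷)(1.34)(1.89)/(0.138)⁴ = 0.004190 N.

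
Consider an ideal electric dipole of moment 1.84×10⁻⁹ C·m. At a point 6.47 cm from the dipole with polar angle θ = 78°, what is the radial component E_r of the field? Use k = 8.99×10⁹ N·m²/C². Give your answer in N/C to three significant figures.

E_r ≈ 2.54×10⁴ N/C

For a dipole, E_r = (2kp cosθ)/r³.
kp/r³ = (8.99×10⁹)(1.84×10⁻⁹)/(0.0647)³ = 6.108×10⁴ N/C.
E_r = 2·6.108×10⁴·cos78° = 2.540×10⁴ N/C.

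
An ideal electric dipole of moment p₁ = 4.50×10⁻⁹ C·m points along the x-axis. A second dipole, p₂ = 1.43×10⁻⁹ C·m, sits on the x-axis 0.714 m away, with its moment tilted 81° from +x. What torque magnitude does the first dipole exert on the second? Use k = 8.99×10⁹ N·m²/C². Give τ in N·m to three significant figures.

The second dipole sits on the axis of the first, so the field there is axial: E₁ = 2kp₁/r³ along +x.
E₁ = 2(8.99×10⁹)(4.50×10⁻⁹)/(0.714)³ = 222.3 N/C.
Torque on the second dipole: τ = p₂ E₁ sinθ.
τ = (1.43×10⁻⁹)(222.3)·sin81° = 3.140×10⁻⁷ N·m.

τ ≈ 3.14×10⁻⁷ N·m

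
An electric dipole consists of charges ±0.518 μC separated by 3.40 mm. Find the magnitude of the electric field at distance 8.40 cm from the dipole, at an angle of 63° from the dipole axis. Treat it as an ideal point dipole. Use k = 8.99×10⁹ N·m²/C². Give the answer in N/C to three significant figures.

E ≈ 3.40×10⁴ N/C

Dipole moment p = qd = (5.18×10⁻⁷ C)(0.00340 m) = 1.761×10⁻⁹ C·m.
At angle θ the dipole field magnitude is E = (kp/r³)·√(1 + 3cos²θ).
kp/r³ = (8.99×10⁹)(1.761×10⁻⁹) / (0.0840)³ = 2.671×10⁴ N/C.
√(1 + 3cos²63°) = √(1 + 3·0.2061) = √1.6183 ≈ 1.2721.
E ≈ 2.671×10⁴ × 1.272 = 3.398×10⁴ N/C.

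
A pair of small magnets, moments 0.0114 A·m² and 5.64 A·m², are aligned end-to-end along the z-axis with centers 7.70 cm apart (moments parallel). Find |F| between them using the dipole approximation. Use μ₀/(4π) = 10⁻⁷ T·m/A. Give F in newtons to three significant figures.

On-axis B of dipole 1: B = (μ₀/4π)·2m₁/r³. Force on dipole 2: F = m₂·dB/dr.
dB/dr = −(μ₀/4π)·6m₁/r⁴, so |F| = (μ₀/4π)·6m₁m₂/r⁴.
F = 6(10⁻⁷)(0.0114)(5.64)/(0.0770)⁴ = 0.001097 N.

F ≈ 0.00110 N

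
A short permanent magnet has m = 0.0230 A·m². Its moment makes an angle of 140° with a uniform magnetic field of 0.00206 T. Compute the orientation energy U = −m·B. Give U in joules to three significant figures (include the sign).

U ≈ 3.63×10⁻⁵ J

U = −m·B = −mB cosθ.
U = −(0.0230)(0.00206)·cos140° = 3.630×10⁻⁵ J.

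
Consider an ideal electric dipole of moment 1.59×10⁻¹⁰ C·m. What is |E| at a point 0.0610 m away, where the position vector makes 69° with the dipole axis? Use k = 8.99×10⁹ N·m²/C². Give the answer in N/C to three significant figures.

At angle θ the dipole field magnitude is E = (kp/r³)·√(1 + 3cos²θ).
kp/r³ = (8.99×10⁹)(1.59×10⁻¹⁰) / (0.0610)³ = 6297 N/C.
√(1 + 3cos²69°) = √(1 + 3·0.1284) = √1.3853 ≈ 1.1770.
E ≈ 6297 × 1.177 = 7412 N/C.

E ≈ 7410 N/C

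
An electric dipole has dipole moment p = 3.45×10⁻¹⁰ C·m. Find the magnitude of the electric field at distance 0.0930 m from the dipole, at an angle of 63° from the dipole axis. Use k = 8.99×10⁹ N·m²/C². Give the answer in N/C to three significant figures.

At angle θ the dipole field magnitude is E = (kp/r³)·√(1 + 3cos²θ).
kp/r³ = (8.99×10⁹)(3.45×10⁻¹⁰) / (0.0930)³ = 3856 N/C.
√(1 + 3cos²63°) = √(1 + 3·0.2061) = √1.6183 ≈ 1.2721.
E ≈ 3856 × 1.272 = 4905 N/C.

E ≈ 4910 N/C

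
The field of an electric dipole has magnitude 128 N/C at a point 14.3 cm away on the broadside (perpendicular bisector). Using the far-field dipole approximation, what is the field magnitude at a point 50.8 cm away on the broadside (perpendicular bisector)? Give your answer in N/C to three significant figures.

Dipole fields scale as 1/r³ in the far field; the geometry is the same at both points.
E₂ = E₁ · (r₁/r₂)³ = 128 · (14.3/50.8)³.
(r₁/r₂)³ = (0.2815)³ = 0.02231.
E₂ ≈ 2.855 N/C.

E ≈ 2.86 N/C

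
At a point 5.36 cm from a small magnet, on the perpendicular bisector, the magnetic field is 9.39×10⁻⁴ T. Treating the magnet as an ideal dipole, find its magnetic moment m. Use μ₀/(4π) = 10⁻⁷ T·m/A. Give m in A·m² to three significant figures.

m ≈ 1.45 A·m²

In the equatorial plane B = (μ₀/4π)·m/r³, so m = Br³·4π/(μ₀).
m = (9.39×10⁻⁴)·(0.0536)³ / (10⁻⁷) = 1.446 A·m².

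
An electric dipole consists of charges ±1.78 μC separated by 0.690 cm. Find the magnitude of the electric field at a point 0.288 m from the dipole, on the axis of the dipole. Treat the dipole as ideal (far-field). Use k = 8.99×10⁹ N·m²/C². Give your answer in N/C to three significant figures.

Dipole moment p = qd = (1.78×10⁻⁶ C)(0.00690 m) = 1.228×10⁻⁸ C·m.
On the dipole axis E = 2kp/r³.
E = 2·(8.99×10⁹)(1.228×10⁻⁸) / (0.288)³ = 9243 N/C.

E ≈ 9240 N/C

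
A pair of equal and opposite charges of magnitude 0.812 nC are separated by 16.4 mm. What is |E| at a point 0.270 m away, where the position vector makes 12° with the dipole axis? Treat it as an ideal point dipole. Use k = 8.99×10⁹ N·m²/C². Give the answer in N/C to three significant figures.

E ≈ 12.0 N/C

Dipole moment p = qd = (8.12×10⁻¹⁰ C)(0.0164 m) = 1.332×10⁻¹¹ C·m.
At angle θ the dipole field magnitude is E = (kp/r³)·√(1 + 3cos²θ).
kp/r³ = (8.99×10⁹)(1.332×10⁻¹¹) / (0.270)³ = 6.084 N/C.
√(1 + 3cos²12°) = √(1 + 3·0.9568) = √3.8703 ≈ 1.9673.
E ≈ 6.084 × 1.967 = 11.97 N/C.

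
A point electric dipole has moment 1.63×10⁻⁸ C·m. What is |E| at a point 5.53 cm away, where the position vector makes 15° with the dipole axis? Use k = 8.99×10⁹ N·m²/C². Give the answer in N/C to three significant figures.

At angle θ the dipole field magnitude is E = (kp/r³)·√(1 + 3cos²θ).
kp/r³ = (8.99×10⁹)(1.63×10⁻⁸) / (0.0553)³ = 8.665×10⁵ N/C.
√(1 + 3cos²15°) = √(1 + 3·0.9330) = √3.7990 ≈ 1.9491.
E ≈ 8.665×10⁵ × 1.949 = 1.689×10⁶ N/C.

E ≈ 1.69×10⁶ N/C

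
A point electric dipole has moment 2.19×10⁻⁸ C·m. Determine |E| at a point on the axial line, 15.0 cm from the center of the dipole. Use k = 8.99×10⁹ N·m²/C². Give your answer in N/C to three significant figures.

On the dipole axis E = 2kp/r³.
E = 2·(8.99×10⁹)(2.19×10⁻⁸) / (0.150)³ = 1.167×10⁵ N/C.

E ≈ 1.17×10⁵ N/C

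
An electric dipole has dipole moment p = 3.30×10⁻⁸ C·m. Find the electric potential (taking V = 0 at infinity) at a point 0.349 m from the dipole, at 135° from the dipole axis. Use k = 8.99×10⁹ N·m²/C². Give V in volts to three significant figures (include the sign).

V ≈ -1720 V

The dipole potential is V = kp cosθ / r².
V = (8.99×10⁹)(3.30×10⁻⁸)·cos135° / (0.349)² = -1722 V.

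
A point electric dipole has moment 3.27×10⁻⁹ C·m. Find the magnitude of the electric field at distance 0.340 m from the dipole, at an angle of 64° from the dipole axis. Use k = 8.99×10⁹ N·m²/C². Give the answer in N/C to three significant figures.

At angle θ the dipole field magnitude is E = (kp/r³)·√(1 + 3cos²θ).
kp/r³ = (8.99×10⁹)(3.27×10⁻⁹) / (0.340)³ = 747.9 N/C.
√(1 + 3cos²64°) = √(1 + 3·0.1922) = √1.5765 ≈ 1.2556.
E ≈ 747.9 × 1.256 = 939.1 N/C.

E ≈ 939 N/C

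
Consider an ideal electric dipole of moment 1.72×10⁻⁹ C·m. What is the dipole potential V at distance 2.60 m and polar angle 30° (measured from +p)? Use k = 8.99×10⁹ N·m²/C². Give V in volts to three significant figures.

The dipole potential is V = kp cosθ / r².
V = (8.99×10⁹)(1.72×10⁻⁹)·cos30° / (2.60)² = 1.981 V.

V ≈ 1.98 V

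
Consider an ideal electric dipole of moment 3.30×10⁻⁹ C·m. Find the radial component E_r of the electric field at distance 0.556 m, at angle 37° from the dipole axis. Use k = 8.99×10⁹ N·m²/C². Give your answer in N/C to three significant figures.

For a dipole, E_r = (2kp cosθ)/r³.
kp/r³ = (8.99×10⁹)(3.30×10⁻⁹)/(0.556)³ = 172.6 N/C.
E_r = 2·172.6·cos37° = 275.7 N/C.

E_r ≈ 276 N/C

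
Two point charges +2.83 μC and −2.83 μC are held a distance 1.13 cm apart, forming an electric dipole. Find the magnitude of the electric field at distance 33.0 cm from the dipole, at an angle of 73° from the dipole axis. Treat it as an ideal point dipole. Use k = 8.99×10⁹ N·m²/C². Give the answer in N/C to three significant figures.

Dipole moment p = qd = (2.83×10⁻⁶ C)(0.0113 m) = 3.198×10⁻⁸ C·m.
At angle θ the dipole field magnitude is E = (kp/r³)·√(1 + 3cos²θ).
kp/r³ = (8.99×10⁹)(3.198×10⁻⁸) / (0.330)³ = 8000 N/C.
√(1 + 3cos²73°) = √(1 + 3·0.0855) = √1.2564 ≈ 1.1209.
E ≈ 8000 × 1.121 = 8967 N/C.

E ≈ 8970 N/C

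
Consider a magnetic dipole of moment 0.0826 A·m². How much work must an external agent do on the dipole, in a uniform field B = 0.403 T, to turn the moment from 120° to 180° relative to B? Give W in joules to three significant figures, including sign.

W_ext = ΔU = −mB cosθ₂ + mB cosθ₁ = mB(cosθ₁ − cosθ₂).
W = (0.0826)(0.403)·(cos120° − cos180°) = (0.03329)·(+0.5000) = 0.01664 J.

W ≈ 0.0166 J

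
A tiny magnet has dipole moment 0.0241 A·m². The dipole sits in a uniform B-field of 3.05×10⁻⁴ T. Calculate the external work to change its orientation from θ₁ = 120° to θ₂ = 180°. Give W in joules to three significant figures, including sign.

W ≈ 3.68×10⁻⁶ J

W_ext = ΔU = −mB cosθ₂ + mB cosθ₁ = mB(cosθ₁ − cosθ₂).
W = (0.0241)(3.05×10⁻⁴)·(cos120° − cos180°) = (7.350×10⁻⁶)·(+0.5000) = 3.675×10⁻⁶ J.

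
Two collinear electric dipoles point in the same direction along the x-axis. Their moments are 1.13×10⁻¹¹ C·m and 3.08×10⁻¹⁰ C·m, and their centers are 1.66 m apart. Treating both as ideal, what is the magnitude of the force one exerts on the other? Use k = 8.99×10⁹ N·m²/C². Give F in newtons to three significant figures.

F ≈ 2.47×10⁻¹¹ N

On-axis field of dipole 1 at distance r: E = 2kp₁/r³. Force on dipole 2 is F = p₂·dE/dr (gradient along axis).
dE/dr = −6kp₁/r⁴, so |F| = 6kp₁p₂/r⁴ (attractive for aligned moments).
F = 6(8.99×10⁹)(1.13×10⁻¹¹)(3.08×10⁻¹⁰)/(1.66)⁴ = 2.472×10⁻¹¹ N.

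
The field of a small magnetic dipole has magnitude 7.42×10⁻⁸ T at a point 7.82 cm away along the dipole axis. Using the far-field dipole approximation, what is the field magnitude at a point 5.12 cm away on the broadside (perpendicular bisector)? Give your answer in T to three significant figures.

Dipole fields scale as 1/r³ in the far field.
The axial field is twice the equatorial field at the same r, so the geometry factor is 1/2.
B₂ = B₁ · (1/2) · (r₁/r₂)³ = 7.42×10⁻⁸ · 0.5 · (7.82/5.12)³.
(r₁/r₂)³ = (1.527)³ = 3.563.
B₂ ≈ 1.322×10⁻⁷ T.

B ≈ 1.32×10⁻⁷ T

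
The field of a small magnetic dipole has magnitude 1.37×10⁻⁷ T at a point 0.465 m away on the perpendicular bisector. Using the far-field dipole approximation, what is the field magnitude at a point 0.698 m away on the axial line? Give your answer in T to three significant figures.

Dipole fields scale as 1/r³ in the far field.
The axial field is twice the equatorial field at the same r, so the geometry factor is 2/1.
B₂ = B₁ · (2/1) · (r₁/r₂)³ = 1.37×10⁻⁷ · 2 · (0.465/0.698)³.
(r₁/r₂)³ = (0.6662)³ = 0.2957.
B₂ ≈ 8.101×10⁻⁸ T.

B ≈ 8.10×10⁻⁸ T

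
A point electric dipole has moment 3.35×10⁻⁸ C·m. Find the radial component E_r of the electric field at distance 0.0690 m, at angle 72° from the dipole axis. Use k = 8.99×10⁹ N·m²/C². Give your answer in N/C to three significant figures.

For a dipole, E_r = (2kp cosθ)/r³.
kp/r³ = (8.99×10⁹)(3.35×10⁻⁸)/(0.0690)³ = 9.168×10⁵ N/C.
E_r = 2·9.168×10⁵·cos72° = 5.666×10⁵ N/C.

E_r ≈ 5.67×10⁵ N/C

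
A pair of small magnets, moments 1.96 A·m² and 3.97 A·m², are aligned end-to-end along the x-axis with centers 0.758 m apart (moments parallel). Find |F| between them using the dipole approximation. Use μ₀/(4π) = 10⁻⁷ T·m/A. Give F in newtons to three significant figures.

F ≈ 1.41×10⁻⁵ N

On-axis B of dipole 1: B = (μ₀/4π)·2m₁/r³. Force on dipole 2: F = m₂·dB/dr.
dB/dr = −(μ₀/4π)·6m₁/r⁴, so |F| = (μ₀/4π)·6m₁m₂/r⁴.
F = 6(10⁻⁷)(1.96)(3.97)/(0.758)⁴ = 1.414×10⁻⁵ N.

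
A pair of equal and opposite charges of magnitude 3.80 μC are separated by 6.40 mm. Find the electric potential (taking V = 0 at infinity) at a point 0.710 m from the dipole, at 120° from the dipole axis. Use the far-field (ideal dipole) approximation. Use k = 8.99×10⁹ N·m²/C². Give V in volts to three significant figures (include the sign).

Dipole moment p = qd = (3.80×10⁻⁶ C)(0.00640 m) = 2.432×10⁻⁸ C·m.
The dipole potential is V = kp cosθ / r².
V = (8.99×10⁹)(2.432×10⁻⁸)·cos120° / (0.710)² = -216.9 V.

V ≈ -217 V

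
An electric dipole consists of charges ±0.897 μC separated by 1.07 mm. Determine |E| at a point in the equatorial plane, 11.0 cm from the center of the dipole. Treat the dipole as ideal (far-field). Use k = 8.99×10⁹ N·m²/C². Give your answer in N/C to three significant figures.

E ≈ 6480 N/C

Dipole moment p = qd = (8.97×10⁻⁷ C)(0.00107 m) = 9.598×10⁻¹⁰ C·m.
On the perpendicular bisector E = kp/r³ (half the axial value at the same distance).
E = (8.99×10⁹)(9.598×10⁻¹⁰) / (0.110)³ = 6483 N/C.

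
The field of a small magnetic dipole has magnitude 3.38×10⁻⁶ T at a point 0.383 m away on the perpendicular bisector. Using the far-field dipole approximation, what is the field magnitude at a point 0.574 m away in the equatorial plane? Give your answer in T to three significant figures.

Dipole fields scale as 1/r³ in the far field; the geometry is the same at both points.
B₂ = B₁ · (r₁/r₂)³ = 3.38×10⁻⁶ · (0.383/0.574)³.
(r₁/r₂)³ = (0.6672)³ = 0.2971.
B₂ ≈ 1.004×10⁻⁶ T.

B ≈ 1.00×10⁻⁶ T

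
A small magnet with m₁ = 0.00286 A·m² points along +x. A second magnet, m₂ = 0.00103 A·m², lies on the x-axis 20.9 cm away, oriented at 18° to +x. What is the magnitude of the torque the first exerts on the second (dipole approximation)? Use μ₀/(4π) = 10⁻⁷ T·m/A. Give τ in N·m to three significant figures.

τ ≈ 1.99×10⁻¹¹ N·m

Dipole B is on the axis of dipole A, so B₁ there is axial: B₁ = (μ₀/4π)·2m₁/r³ along +x.
B₁ = 2(10⁻⁷)(0.00286)/(0.209)³ = 6.266×10⁻⁸ T.
τ = m₂ B₁ sinθ.
τ = (0.00103)(6.266×10⁻⁸)·sin18° = 1.994×10⁻¹¹ N·m.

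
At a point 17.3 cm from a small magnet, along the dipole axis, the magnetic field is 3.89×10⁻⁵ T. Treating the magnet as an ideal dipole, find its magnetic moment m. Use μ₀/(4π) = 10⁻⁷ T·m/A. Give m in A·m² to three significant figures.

m ≈ 1.01 A·m²

On axis B = (μ₀/4π)·2m/r³, so m = Br³·4π/(μ₀·2).
m = (3.89×10⁻⁵)·(0.173)³ / (2·10⁻⁷) = 1.007 A·m².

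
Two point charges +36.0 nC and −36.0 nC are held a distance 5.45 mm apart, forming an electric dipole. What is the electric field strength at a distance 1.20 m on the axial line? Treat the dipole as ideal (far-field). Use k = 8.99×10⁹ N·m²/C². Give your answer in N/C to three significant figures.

Dipole moment p = qd = (3.60×10⁻⁸ C)(0.00545 m) = 1.962×10⁻¹⁰ C·m.
On the dipole axis E = 2kp/r³.
E = 2·(8.99×10⁹)(1.962×10⁻¹⁰) / (1.20)³ = 2.041 N/C.

E ≈ 2.04 N/C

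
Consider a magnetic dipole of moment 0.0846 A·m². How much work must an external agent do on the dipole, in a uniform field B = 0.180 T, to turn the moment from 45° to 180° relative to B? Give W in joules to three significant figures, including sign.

W_ext = ΔU = −mB cosθ₂ + mB cosθ₁ = mB(cosθ₁ − cosθ₂).
W = (0.0846)(0.180)·(cos45° − cos180°) = (0.01523)·(+1.7071) = 0.02600 J.

W ≈ 0.0260 J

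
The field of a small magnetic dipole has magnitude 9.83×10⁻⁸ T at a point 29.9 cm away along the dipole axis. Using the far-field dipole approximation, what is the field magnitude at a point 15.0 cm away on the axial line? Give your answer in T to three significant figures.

Dipole fields scale as 1/r³ in the far field; the geometry is the same at both points.
B₂ = B₁ · (r₁/r₂)³ = 9.83×10⁻⁸ · (29.9/15.0)³.
(r₁/r₂)³ = (1.993)³ = 7.92.
B₂ ≈ 7.786×10⁻⁷ T.

B ≈ 7.79×10⁻⁷ T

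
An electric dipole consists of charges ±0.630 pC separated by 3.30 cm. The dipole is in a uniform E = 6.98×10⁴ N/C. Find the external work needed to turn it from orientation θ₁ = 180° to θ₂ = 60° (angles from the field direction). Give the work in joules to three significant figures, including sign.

Dipole moment p = qd = (6.30×10⁻¹³ C)(0.0330 m) = 2.079×10⁻¹⁴ C·m.
W_ext = ΔU = U(θ₂) − U(θ₁) = −pE cosθ₂ − (−pE cosθ₁) = pE(cosθ₁ − cosθ₂).
W = (2.079×10⁻¹⁴)(6.98×10⁴)·(cos180° − cos60°) = (1.451×10⁻⁹)·(-1.5000) = -2.177×10⁻⁹ J.

W ≈ -2.18×10⁻⁹ J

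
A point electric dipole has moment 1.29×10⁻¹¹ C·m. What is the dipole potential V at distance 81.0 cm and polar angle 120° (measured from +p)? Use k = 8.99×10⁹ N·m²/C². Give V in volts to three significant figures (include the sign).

V ≈ -0.0884 V

The dipole potential is V = kp cosθ / r².
V = (8.99×10⁹)(1.29×10⁻¹¹)·cos120° / (0.810)² = -0.08838 V.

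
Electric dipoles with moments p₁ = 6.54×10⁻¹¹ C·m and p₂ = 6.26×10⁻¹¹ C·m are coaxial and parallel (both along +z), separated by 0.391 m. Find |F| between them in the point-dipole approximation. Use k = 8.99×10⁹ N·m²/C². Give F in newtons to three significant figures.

F ≈ 9.45×10⁻⁹ N

On-axis field of dipole 1 at distance r: E = 2kp₁/r³. Force on dipole 2 is F = p₂·dE/dr (gradient along axis).
dE/dr = −6kp₁/r⁴, so |F| = 6kp₁p₂/r⁴ (attractive for aligned moments).
F = 6(8.99×10⁹)(6.54×10⁻¹¹)(6.26×10⁻¹¹)/(0.391)⁴ = 9.448×10⁻⁹ N.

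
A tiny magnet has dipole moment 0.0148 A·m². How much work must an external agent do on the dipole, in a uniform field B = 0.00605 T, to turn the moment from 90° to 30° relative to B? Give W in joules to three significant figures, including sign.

W ≈ -7.75×10⁻⁵ J

W_ext = ΔU = −mB cosθ₂ + mB cosθ₁ = mB(cosθ₁ − cosθ₂).
W = (0.0148)(0.00605)·(cos90° − cos30°) = (8.954×10⁻⁵)·(-0.8660) = -7.754×10⁻⁵ J.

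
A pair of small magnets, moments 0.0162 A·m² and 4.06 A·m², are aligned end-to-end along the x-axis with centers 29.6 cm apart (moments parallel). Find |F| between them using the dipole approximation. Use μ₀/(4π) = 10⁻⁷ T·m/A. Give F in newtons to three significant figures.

F ≈ 5.14×10⁻⁶ N

On-axis B of dipole 1: B = (μ₀/4π)·2m₁/r³. Force on dipole 2: F = m₂·dB/dr.
dB/dr = −(μ₀/4π)·6m₁/r⁴, so |F| = (μ₀/4π)·6m₁m₂/r⁴.
F = 6(10⁻⁷)(0.0162)(4.06)/(0.296)⁴ = 5.141×10⁻⁶ N.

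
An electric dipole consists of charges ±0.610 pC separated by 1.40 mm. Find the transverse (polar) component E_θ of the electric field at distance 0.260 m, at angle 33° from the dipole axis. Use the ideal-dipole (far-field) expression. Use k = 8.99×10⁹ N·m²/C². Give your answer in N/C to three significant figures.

E_θ ≈ 2.38×10⁻⁴ N/C

Dipole moment p = qd = (6.10×10⁻¹³ C)(0.00140 m) = 8.54×10⁻¹⁶ C·m.
For a dipole, E_θ = (kp sinθ)/r³.
kp/r³ = (8.99×10⁹)(8.54×10⁻¹⁶)/(0.260)³ = 4.368×10⁻⁴ N/C.
E_θ = 4.368×10⁻⁴·sin33° = 2.379×10⁻⁴ N/C.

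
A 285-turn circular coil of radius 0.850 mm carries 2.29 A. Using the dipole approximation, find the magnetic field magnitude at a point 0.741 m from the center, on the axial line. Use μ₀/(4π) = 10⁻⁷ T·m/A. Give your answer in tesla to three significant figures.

m = NIA = NIπa² = 285·(2.29)·π·(8.50×10⁻⁴)² = 0.001481 A·m².
On axis B = (μ₀/4π)·2m/r³.
B = 2·(10⁻⁷)·(0.001481) / (0.741)³ = 7.280×10⁻¹⁰ T.

B ≈ 7.28×10⁻¹⁰ T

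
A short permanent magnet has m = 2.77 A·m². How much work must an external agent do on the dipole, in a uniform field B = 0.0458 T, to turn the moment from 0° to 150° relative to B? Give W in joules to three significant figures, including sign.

W_ext = ΔU = −mB cosθ₂ + mB cosθ₁ = mB(cosθ₁ − cosθ₂).
W = (2.77)(0.0458)·(cos0° − cos150°) = (0.1269)·(+1.8660) = 0.2367 J.

W ≈ 0.237 J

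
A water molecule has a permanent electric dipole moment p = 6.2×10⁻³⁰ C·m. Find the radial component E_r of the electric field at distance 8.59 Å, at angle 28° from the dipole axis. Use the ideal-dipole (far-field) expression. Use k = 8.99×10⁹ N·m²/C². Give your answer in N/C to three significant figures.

For a dipole, E_r = (2kp cosθ)/r³.
kp/r³ = (8.99×10⁹)(6.20×10⁻³⁰)/(8.59×10⁻¹⁰)³ = 8.794×10⁷ N/C.
E_r = 2·8.794×10⁷·cos28° = 1.553×10⁸ N/C.

E_r ≈ 1.55×10⁸ N/C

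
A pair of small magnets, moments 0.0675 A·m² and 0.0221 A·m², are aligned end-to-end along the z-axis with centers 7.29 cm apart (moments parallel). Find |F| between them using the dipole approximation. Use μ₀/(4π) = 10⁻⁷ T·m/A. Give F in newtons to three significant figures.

On-axis B of dipole 1: B = (μ₀/4π)·2m₁/r³. Force on dipole 2: F = m₂·dB/dr.
dB/dr = −(μ₀/4π)·6m₁/r⁴, so |F| = (μ₀/4π)·6m₁m₂/r⁴.
F = 6(10⁻⁷)(0.0675)(0.0221)/(0.0729)⁴ = 3.169×10⁻⁵ N.

F ≈ 3.17×10⁻⁵ N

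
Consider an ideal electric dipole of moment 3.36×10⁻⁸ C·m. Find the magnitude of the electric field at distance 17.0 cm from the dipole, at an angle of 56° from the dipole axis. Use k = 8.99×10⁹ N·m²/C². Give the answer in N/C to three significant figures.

At angle θ the dipole field magnitude is E = (kp/r³)·√(1 + 3cos²θ).
kp/r³ = (8.99×10⁹)(3.36×10⁻⁸) / (0.170)³ = 6.148×10⁴ N/C.
√(1 + 3cos²56°) = √(1 + 3·0.3127) = √1.9381 ≈ 1.3922.
E ≈ 6.148×10⁴ × 1.392 = 8.559×10⁴ N/C.

E ≈ 8.56×10⁴ N/C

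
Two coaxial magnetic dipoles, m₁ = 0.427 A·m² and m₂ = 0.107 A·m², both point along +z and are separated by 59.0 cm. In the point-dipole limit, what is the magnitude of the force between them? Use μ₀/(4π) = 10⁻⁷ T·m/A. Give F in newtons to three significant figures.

F ≈ 2.26×10⁻⁷ N

On-axis B of dipole 1: B = (μ₀/4π)·2m₁/r³. Force on dipole 2: F = m₂·dB/dr.
dB/dr = −(μ₀/4π)·6m₁/r⁴, so |F| = (μ₀/4π)·6m₁m₂/r⁴.
F = 6(10⁻⁷)(0.427)(0.107)/(0.590)⁴ = 2.262×10⁻⁷ N.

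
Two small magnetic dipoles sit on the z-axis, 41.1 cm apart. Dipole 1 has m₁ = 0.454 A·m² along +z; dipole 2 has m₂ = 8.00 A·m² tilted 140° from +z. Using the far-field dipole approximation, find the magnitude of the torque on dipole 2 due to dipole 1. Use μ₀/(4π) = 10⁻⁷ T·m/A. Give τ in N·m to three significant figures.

Dipole B is on the axis of dipole A, so B₁ there is axial: B₁ = (μ₀/4π)·2m₁/r³ along +z.
B₁ = 2(10⁻⁷)(0.454)/(0.411)³ = 1.308×10⁻⁶ T.
τ = m₂ B₁ sinθ.
τ = (8.00)(1.308×10⁻⁶)·sin140° = 6.725×10⁻⁶ N·m.

τ ≈ 6.73×10⁻⁶ N·m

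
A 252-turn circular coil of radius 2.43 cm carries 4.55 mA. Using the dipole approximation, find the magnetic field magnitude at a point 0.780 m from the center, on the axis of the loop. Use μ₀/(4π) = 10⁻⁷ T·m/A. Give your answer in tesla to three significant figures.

B ≈ 8.96×10⁻¹⁰ T

m = NIA = NIπa² = 252·(0.00455)·π·(0.0243)² = 0.002127 A·m².
On axis B = (μ₀/4π)·2m/r³.
B = 2·(10⁻⁷)·(0.002127) / (0.780)³ = 8.964×10⁻¹⁰ T.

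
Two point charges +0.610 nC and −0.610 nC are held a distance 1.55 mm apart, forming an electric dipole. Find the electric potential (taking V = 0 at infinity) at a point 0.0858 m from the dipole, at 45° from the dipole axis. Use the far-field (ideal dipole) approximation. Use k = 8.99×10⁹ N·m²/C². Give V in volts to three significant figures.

V ≈ 0.816 V

Dipole moment p = qd = (6.10×10⁻¹⁰ C)(0.00155 m) = 9.455×10⁻¹³ C·m.
The dipole potential is V = kp cosθ / r².
V = (8.99×10⁹)(9.455×10⁻¹³)·cos45° / (0.0858)² = 0.8165 V.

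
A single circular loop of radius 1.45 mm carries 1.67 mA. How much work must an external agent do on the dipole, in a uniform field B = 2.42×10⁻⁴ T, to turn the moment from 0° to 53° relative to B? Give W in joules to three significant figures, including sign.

Magnetic moment m = IA = Iπa² = (0.00167)·π·(0.00145)² = 1.103×10⁻⁸ A·m².
W_ext = ΔU = −mB cosθ₂ + mB cosθ₁ = mB(cosθ₁ − cosθ₂).
W = (1.103×10⁻⁸)(2.42×10⁻⁴)·(cos0° − cos53°) = (2.669×10⁻¹²)·(+0.3982) = 1.063×10⁻¹² J.

W ≈ 1.06×10⁻¹² J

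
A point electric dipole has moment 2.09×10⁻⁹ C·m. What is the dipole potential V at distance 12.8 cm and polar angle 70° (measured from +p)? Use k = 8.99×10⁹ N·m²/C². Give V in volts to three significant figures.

V ≈ 392 V

The dipole potential is V = kp cosθ / r².
V = (8.99×10⁹)(2.09×10⁻⁹)·cos70° / (0.128)² = 392.2 V.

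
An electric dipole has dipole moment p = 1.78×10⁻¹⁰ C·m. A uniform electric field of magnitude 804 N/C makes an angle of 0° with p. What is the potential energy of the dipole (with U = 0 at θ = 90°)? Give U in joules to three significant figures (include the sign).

U = −p·E = −pE cosθ.
U = −(1.78×10⁻¹⁰)(804)·cos0° = -1.431×10⁻⁷ J.

U ≈ -1.43×10⁻⁷ J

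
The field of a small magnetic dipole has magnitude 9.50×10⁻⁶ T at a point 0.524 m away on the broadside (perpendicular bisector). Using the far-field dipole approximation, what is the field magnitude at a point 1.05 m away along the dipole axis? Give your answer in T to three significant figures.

Dipole fields scale as 1/r³ in the far field.
The axial field is twice the equatorial field at the same r, so the geometry factor is 2/1.
B₂ = B₁ · (2/1) · (r₁/r₂)³ = 9.50×10⁻⁶ · 2 · (0.524/1.05)³.
(r₁/r₂)³ = (0.499)³ = 0.1243.
B₂ ≈ 2.361×10⁻⁶ T.

B ≈ 2.36×10⁻⁶ T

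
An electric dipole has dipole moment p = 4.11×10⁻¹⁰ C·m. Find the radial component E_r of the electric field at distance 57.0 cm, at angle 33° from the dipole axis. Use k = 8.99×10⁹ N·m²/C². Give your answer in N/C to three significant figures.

For a dipole, E_r = (2kp cosθ)/r³.
kp/r³ = (8.99×10⁹)(4.11×10⁻¹⁰)/(0.570)³ = 19.95 N/C.
E_r = 2·19.95·cos33° = 33.47 N/C.

E_r ≈ 33.5 N/C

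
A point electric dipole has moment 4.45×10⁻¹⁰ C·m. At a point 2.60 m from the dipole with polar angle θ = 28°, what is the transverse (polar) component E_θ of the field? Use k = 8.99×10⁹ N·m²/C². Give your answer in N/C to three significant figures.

E_θ ≈ 0.107 N/C

For a dipole, E_θ = (kp sinθ)/r³.
kp/r³ = (8.99×10⁹)(4.45×10⁻¹⁰)/(2.60)³ = 0.2276 N/C.
E_θ = 0.2276·sin28° = 0.1069 N/C.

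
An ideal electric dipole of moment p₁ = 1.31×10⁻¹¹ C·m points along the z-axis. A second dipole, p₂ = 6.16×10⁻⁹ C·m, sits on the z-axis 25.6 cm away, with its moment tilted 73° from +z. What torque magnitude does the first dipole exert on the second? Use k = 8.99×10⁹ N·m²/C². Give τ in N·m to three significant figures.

The second dipole sits on the axis of the first, so the field there is axial: E₁ = 2kp₁/r³ along +z.
E₁ = 2(8.99×10⁹)(1.31×10⁻¹¹)/(0.256)³ = 14.04 N/C.
Torque on the second dipole: τ = p₂ E₁ sinθ.
τ = (6.16×10⁻⁹)(14.04)·sin73° = 8.270×10⁻⁸ N·m.

τ ≈ 8.27×10⁻⁸ N·m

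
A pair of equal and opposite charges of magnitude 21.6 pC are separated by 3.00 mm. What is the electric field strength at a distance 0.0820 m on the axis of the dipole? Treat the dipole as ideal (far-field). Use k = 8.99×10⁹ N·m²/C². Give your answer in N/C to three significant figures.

E ≈ 2.11 N/C

Dipole moment p = qd = (2.16×10⁻¹¹ C)(0.00300 m) = 6.48×10⁻¹⁴ C·m.
On the dipole axis E = 2kp/r³.
E = 2·(8.99×10⁹)(6.48×10⁻¹⁴) / (0.0820)³ = 2.113 N/C.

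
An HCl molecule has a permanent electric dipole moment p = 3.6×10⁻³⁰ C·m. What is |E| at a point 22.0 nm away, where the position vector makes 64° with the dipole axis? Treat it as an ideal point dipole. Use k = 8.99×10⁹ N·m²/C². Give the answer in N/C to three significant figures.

At angle θ the dipole field magnitude is E = (kp/r³)·√(1 + 3cos²θ).
kp/r³ = (8.99×10⁹)(3.60×10⁻³⁰) / (2.20×10⁻⁸)³ = 3039 N/C.
√(1 + 3cos²64°) = √(1 + 3·0.1922) = √1.5765 ≈ 1.2556.
E ≈ 3039 × 1.256 = 3816 N/C.

E ≈ 3820 N/C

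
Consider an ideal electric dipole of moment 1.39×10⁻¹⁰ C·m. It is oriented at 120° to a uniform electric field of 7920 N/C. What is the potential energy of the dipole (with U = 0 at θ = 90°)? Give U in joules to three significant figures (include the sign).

U ≈ 5.50×10⁻⁷ J

U = −p·E = −pE cosθ.
U = −(1.39×10⁻¹⁰)(7920)·cos120° = 5.504×10⁻⁷ J.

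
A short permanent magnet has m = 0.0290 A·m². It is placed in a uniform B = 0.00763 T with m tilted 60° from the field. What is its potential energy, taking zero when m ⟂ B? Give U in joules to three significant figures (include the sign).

U = −m·B = −mB cosθ.
U = −(0.0290)(0.00763)·cos60° = -1.106×10⁻⁴ J.

U ≈ -1.11×10⁻⁴ J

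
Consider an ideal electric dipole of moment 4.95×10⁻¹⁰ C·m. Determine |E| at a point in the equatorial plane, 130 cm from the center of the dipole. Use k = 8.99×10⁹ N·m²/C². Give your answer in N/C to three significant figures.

E ≈ 2.03 N/C

On the perpendicular bisector E = kp/r³ (half the axial value at the same distance).
E = (8.99×10⁹)(4.95×10⁻¹⁰) / (1.30)³ = 2.026 N/C.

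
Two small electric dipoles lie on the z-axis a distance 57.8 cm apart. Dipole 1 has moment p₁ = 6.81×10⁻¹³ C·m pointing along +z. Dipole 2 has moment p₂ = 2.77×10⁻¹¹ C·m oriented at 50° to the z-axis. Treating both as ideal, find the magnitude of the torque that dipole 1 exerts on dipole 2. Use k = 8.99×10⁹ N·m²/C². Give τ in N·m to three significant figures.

τ ≈ 1.35×10⁻¹² N·m

The second dipole sits on the axis of the first, so the field there is axial: E₁ = 2kp₁/r³ along +z.
E₁ = 2(8.99×10⁹)(6.81×10⁻¹³)/(0.578)³ = 0.06341 N/C.
Torque on the second dipole: τ = p₂ E₁ sinθ.
τ = (2.77×10⁻¹¹)(0.06341)·sin50° = 1.346×10⁻¹² N·m.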